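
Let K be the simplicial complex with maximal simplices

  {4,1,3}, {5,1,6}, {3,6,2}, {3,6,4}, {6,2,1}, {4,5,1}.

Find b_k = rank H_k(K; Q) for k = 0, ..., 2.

b_0 = 1, b_1 = 1, b_2 = 0.

Fix the vertex order 1 < 2 < 3 < 4 < 5 < 6 and write every simplex with vertices in increasing order. Then dim K = 2 and the simplices of K are:

  0-simplices (6): [1], [2], [3], [4], [5], [6]
  1-simplices (12): [1,2], [1,3], [1,4], [1,5], [1,6], [2,3], [2,6], [3,4], [3,6], [4,5], [4,6], [5,6]
  2-simplices (6): [1,2,6], [1,3,4], [1,4,5], [1,5,6], [2,3,6], [3,4,6]

giving chain groups C_0 ≅ Z^6, C_1 ≅ Z^12, C_2 ≅ Z^6.

∂_1: C_1 → C_0 maps an edge to its endpoints' difference, ∂[p,q] = q − p.
This gives a 6×12 integer matrix of rank 5; reducing to Smith normal form yields diagonal entries (1,1,1,1,1).

The boundary map ∂_2: C_2 → C_1 sends each 2-simplex [p,q,r] to [q,r] − [p,r] + [p,q]. For instance
  ∂[1,3,4] = [3,4] − [1,4] + [1,3],
  ∂[2,3,6] = [3,6] − [2,6] + [2,3].
As a 12×6 matrix over Z this has rank 6, with invariant factors (1,1,1,1,1,1).

Computing H_k = (kernel of ∂_k) / (image of ∂_{k+1}):

  H_0: rank C_0 − rank ∂_1 = 6 − 5 = 1, and the invariant factors of ∂_1 are all 1, so H_0 = Z.
  H_1: rank ker ∂_1 − rank ∂_2 = (12 − 5) − 6 = 1, and the invariant factors of ∂_2 are all 1, so H_1 = Z.
  H_2: rank ker ∂_2 − rank ∂_3 = (6 − 6) − 0 = 0, and there is no ∂_3, so H_2 = 0.

As a check, the Euler characteristic is 6 − 12 + 6 = 0, which agrees with 1 − 1 + 0 = 0.
(K is a triangulation of the cylinder S^1 x I.)

Hence the Betti numbers are b_0 = 1, b_1 = 1, b_2 = 0.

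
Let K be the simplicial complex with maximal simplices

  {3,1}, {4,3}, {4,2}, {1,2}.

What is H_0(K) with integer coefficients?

H_0 ≅ Z.

Take the total order 1 < 2 < 3 < 4 on the vertex set. Then K (dimension 1) consists of the simplices:

  0-simplices (4): [1], [2], [3], [4]
  1-simplices (4): [1,2], [1,3], [2,4], [3,4]

Hence C_0 ≅ Z^4, C_1 ≅ Z^4.

The boundary map ∂_1: C_1 → C_0 maps an edge to its endpoints' difference, ∂[p,q] = q − p.
The resulting 4×4 matrix has rank 3, and its Smith normal form has invariant factors (1,1,1).

From H_k ≅ ker(∂_k) / im(∂_{k+1}) we obtain:

  H_0: rank C_0 − rank ∂_1 = 4 − 3 = 1, and the invariant factors of ∂_1 are all 1, so H_0 = Z.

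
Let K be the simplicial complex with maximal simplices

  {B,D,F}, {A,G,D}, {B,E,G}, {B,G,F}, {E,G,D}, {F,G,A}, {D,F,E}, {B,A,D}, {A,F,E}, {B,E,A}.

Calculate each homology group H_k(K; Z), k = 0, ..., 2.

We work with the vertex ordering A < B < D < E < F < G. The simplices of K, each written with vertices in increasing order, are:

  0-simplices (6): A, B, D, E, F, G
  1-simplices (15): AB, AD, AE, AF, AG, BD, BE, BF, BG, DE, DF, DG, EF, EG, FG
  2-simplices (10): ABD, ABE, ADG, AEF, AFG, BDF, BEG, BFG, DEF, DEG

Hence C_0 ≅ Z^6, C_1 ≅ Z^15, C_2 ≅ Z^10.

∂_1: C_1 → C_0 maps an edge to its endpoints' difference, ∂[p,q] = q − p.
The 6×15 boundary matrix has rank 5 and Smith normal form diag(1,1,1,1,1).

∂_2: C_2 → C_1 acts by ∂[p,q,r] = [q,r] − [p,r] + [p,q]. For instance
  ∂DEF = EF − DF + DE,
  ∂AEF = EF − AF + AE.
The resulting 15×10 matrix has rank 10, and its Smith normal form has invariant factors (1,1,1,1,1,1,1,1,1,2).

Reading off H_k = ker ∂_k / im ∂_{k+1}:

  H_0: rank C_0 − rank ∂_1 = 6 − 5 = 1, and the invariant factors of ∂_1 are all 1, so H_0 ≅ Z.
  H_1: rank ker ∂_1 − rank ∂_2 = (15 − 5) − 10 = 0, and ∂_2 has invariant factor 2 > 1, so H_1 ≅ Z_2.
  H_2: rank ker ∂_2 − rank ∂_3 = (10 − 10) − 0 = 0, and there is no ∂_3, so H_2 ≅ 0.

H_0 = Z,  H_1 = Z_2,  H_2 = 0.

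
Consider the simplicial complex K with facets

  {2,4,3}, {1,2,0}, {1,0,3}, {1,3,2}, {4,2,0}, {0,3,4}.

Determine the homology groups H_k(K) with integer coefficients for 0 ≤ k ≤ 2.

H_0 = Z,  H_1 = 0,  H_2 = Z.

We work with the vertex ordering 0 < 1 < 2 < 3 < 4. The simplices of K, each written with vertices in increasing order, are:

  0-simplices (5): [0], [1], [2], [3], [4]
  1-simplices (9): [0,1], [0,2], [0,3], [0,4], [1,2], [1,3], [2,3], [2,4], [3,4]
  2-simplices (6): [0,1,2], [0,1,3], [0,2,4], [0,3,4], [1,2,3], [2,3,4]

Hence C_0 ≅ Z^5, C_1 ≅ Z^9, C_2 ≅ Z^6.

Boundary ∂_1: C_1 → C_0 is given by ∂[p,q] = [q] − [p].
The resulting 5×9 matrix has rank 4, and its Smith normal form has invariant factors (1,1,1,1).

Boundary ∂_2: C_2 → C_1 sends each 2-simplex [p,q,r] to [q,r] − [p,r] + [p,q]. For instance
  ∂[1,2,3] = [2,3] − [1,3] + [1,2],
  ∂[0,3,4] = [3,4] − [0,4] + [0,3].
This gives a 9×6 integer matrix of rank 5; reducing to Smith normal form yields diagonal entries (1,1,1,1,1).

Now H_k = ker ∂_k / im ∂_{k+1}, so:

  H_0: rank C_0 − rank ∂_1 = 5 − 4 = 1, and the invariant factors of ∂_1 are all 1, so H_0 = Z.
  H_1: rank ker ∂_1 − rank ∂_2 = (9 − 4) − 5 = 0, and the invariant factors of ∂_2 are all 1, so H_1 = 0.
  H_2: rank ker ∂_2 − rank ∂_3 = (6 − 5) − 0 = 1, and there is no ∂_3, so H_2 = Z.

As a check, the Euler characteristic is 5 − 9 + 6 = 2, which agrees with 1 − 0 + 1 = 2.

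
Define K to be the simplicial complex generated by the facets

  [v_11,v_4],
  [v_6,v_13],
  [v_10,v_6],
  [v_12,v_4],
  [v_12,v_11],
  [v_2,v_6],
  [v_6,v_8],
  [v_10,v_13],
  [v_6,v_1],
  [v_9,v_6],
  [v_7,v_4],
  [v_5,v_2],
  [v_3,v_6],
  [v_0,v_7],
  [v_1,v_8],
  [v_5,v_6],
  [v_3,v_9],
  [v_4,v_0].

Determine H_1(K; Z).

H_1 ≅ Z^6.

We work with the vertex ordering v_0 < v_1 < v_2 < v_3 < v_4 < v_5 < v_6 < v_7 < v_8 < v_9 < v_10 < v_11 < v_12 < v_13. The simplices of K, each written with vertices in increasing order, are:

  0-simplices (14): [v_0], [v_1], [v_2], [v_3], [v_4], [v_5], [v_6], [v_7], [v_8], [v_9], [v_10], [v_11], [v_12], [v_13]
  1-simplices (18): (18 of them)

so the chain groups are C_0 ≅ Z^14, C_1 ≅ Z^18.

∂_1: C_1 → C_0 maps an edge to its endpoints' difference, ∂[p,q] = q − p. For instance
  ∂[v_4,v_7] = [v_7] − [v_4].
The resulting 14×18 matrix has rank 12, and its Smith normal form has invariant factors (1,1,1,1,1,1,1,1,1,1,1,1).

Computing H_k = (kernel of ∂_k) / (image of ∂_{k+1}):

  H_1: rank ker ∂_1 − rank ∂_2 = (18 − 12) − 0 = 6, and there is no ∂_2, so H_1 ≅ Z^6.

(K is a triangulation of the disjoint union of a wedge of 2 circles and a wedge of 4 circles.)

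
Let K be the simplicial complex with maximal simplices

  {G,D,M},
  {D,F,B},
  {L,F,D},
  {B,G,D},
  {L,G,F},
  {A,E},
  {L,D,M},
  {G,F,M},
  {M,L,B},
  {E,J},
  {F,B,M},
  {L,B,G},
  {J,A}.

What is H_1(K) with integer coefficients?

K has 9 vertices, 18 edges, 10 triangles.
rank ∂_1 = 7, rank ∂_2 = 10 ⇒ b_1 = 18 − 7 − 10 = 1; ∂_2 has invariant factor(s) [2] giving torsion. So H_1 = Z ⊕ Z/2.

H_1 = Z ⊕ Z/2.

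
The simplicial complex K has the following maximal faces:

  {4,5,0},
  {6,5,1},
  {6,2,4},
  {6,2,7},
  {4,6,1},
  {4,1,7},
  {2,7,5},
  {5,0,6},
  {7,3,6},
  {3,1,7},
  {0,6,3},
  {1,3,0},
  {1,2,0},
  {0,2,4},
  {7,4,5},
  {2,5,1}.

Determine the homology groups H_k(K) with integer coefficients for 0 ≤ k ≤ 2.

H_0 = Z,  H_1 = Z^2,  H_2 = Z.

We work with the vertex ordering 0 < 1 < 2 < 3 < 4 < 5 < 6 < 7. The simplices of K, each written with vertices in increasing order, are:

  0-simplices (8): [0], [1], [2], [3], [4], [5], [6], [7]
  1-simplices (24): (24 of them)
  2-simplices (16): [0,1,2], [0,1,3], [0,2,4], [0,3,6], [0,4,5], [0,5,6], [1,2,5], [1,3,7], [1,4,6], [1,4,7], [1,5,6], [2,4,6], [2,5,7], [2,6,7], [3,6,7], [4,5,7]

giving chain groups C_0 ≅ Z^8, C_1 ≅ Z^24, C_2 ≅ Z^16.

Boundary ∂_1: C_1 → C_0 sends each edge [p,q] (with p < q) to q − p. For instance
  ∂[1,3] = [3] − [1].
The 8×24 boundary matrix has rank 7 and Smith normal form diag(1,1,1,1,1,1,1).

The boundary map ∂_2: C_2 → C_1 acts by ∂[p,q,r] = [q,r] − [p,r] + [p,q]. For instance
  ∂[0,5,6] = [5,6] − [0,6] + [0,5],
  ∂[0,1,2] = [1,2] − [0,2] + [0,1].
The resulting 24×16 matrix has rank 15, and its Smith normal form has invariant factors (1,1,1,1,1,1,1,1,1,1,1,1,1,1,1).

From H_k ≅ ker(∂_k) / im(∂_{k+1}) we obtain:

  H_0: rank C_0 − rank ∂_1 = 8 − 7 = 1, and the invariant factors of ∂_1 are all 1, so H_0 ≅ Z.
  H_1: rank ker ∂_1 − rank ∂_2 = (24 − 7) − 15 = 2, and the invariant factors of ∂_2 are all 1, so H_1 ≅ Z^2.
  H_2: rank ker ∂_2 − rank ∂_3 = (16 − 15) − 0 = 1, and there is no ∂_3, so H_2 ≅ Z.

As a check, the Euler characteristic is 8 − 24 + 16 = 0, which agrees with 1 − 2 + 1 = 0.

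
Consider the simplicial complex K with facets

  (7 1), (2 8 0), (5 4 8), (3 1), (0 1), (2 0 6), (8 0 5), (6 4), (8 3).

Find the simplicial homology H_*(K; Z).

Fix the vertex order 0 < 1 < 2 < 3 < 4 < 5 < 6 < 7 < 8 and write every simplex with vertices in increasing order. Then dim K = 2 and the simplices of K are:

  0-simplices (9): [0], [1], [2], [3], [4], [5], [6], [7], [8]
  1-simplices (14): [0,1], [0,2], [0,5], [0,6], [0,8], [1,3], [1,7], [2,6], [2,8], [3,8], [4,5], [4,6], [4,8], [5,8]
  2-simplices (4): [0,2,6], [0,2,8], [0,5,8], [4,5,8]

Hence C_0 ≅ Z^9, C_1 ≅ Z^14, C_2 ≅ Z^4.

The boundary map ∂_1: C_1 → C_0 is given by ∂[p,q] = [q] − [p]. For instance
  ∂[0,5] = [5] − [0].
The resulting 9×14 matrix has rank 8, and its Smith normal form has invariant factors (1,1,1,1,1,1,1,1).

∂_2: C_2 → C_1 sends each 2-simplex [p,q,r] to [q,r] − [p,r] + [p,q]. For instance
  ∂[0,2,8] = [2,8] − [0,8] + [0,2],
  ∂[0,5,8] = [5,8] − [0,8] + [0,5].
As a 14×4 matrix over Z this has rank 4, with invariant factors (1,1,1,1).

From H_k ≅ ker(∂_k) / im(∂_{k+1}) we obtain:

  H_0: rank C_0 − rank ∂_1 = 9 − 8 = 1, and the invariant factors of ∂_1 are all 1, so H_0 ≅ Z.
  H_1: rank ker ∂_1 − rank ∂_2 = (14 − 8) − 4 = 2, and the invariant factors of ∂_2 are all 1, so H_1 ≅ Z^2.
  H_2: rank ker ∂_2 − rank ∂_3 = (4 − 4) − 0 = 0, and there is no ∂_3, so H_2 ≅ 0.

H_0 = Z,  H_1 = Z^2,  H_2 = 0.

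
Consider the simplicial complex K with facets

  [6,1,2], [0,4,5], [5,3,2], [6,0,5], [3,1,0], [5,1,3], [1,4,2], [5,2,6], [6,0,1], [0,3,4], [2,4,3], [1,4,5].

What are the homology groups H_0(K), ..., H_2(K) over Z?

Fix the vertex order 0 < 1 < 2 < 3 < 4 < 5 < 6 and write every simplex with vertices in increasing order. Then dim K = 2 and the simplices of K are:

  0-simplices (7): [0], [1], [2], [3], [4], [5], [6]
  1-simplices (18): [0,1], [0,3], [0,4], [0,5], [0,6], [1,2], [1,3], [1,4], [1,5], [1,6], [2,3], [2,4], [2,5], [2,6], [3,4], [3,5], [4,5], [5,6]
  2-simplices (12): [0,1,3], [0,1,6], [0,3,4], [0,4,5], [0,5,6], [1,2,4], [1,2,6], [1,3,5], [1,4,5], [2,3,4], [2,3,5], [2,5,6]

giving chain groups C_0 ≅ Z^7, C_1 ≅ Z^18, C_2 ≅ Z^12.

Boundary ∂_1: C_1 → C_0 is given by ∂[p,q] = [q] − [p]. For instance
  ∂[0,6] = [6] − [0].
As a 7×18 matrix over Z this has rank 6, with invariant factors (1,1,1,1,1,1).

∂_2: C_2 → C_1 acts by ∂[p,q,r] = [q,r] − [p,r] + [p,q]. For instance
  ∂[1,4,5] = [4,5] − [1,5] + [1,4],
  ∂[1,3,5] = [3,5] − [1,5] + [1,3].
The 18×12 boundary matrix has rank 12 and Smith normal form diag(1,1,1,1,1,1,1,1,1,1,1,2).

From H_k ≅ ker(∂_k) / im(∂_{k+1}) we obtain:

  H_0: rank C_0 − rank ∂_1 = 7 − 6 = 1, and the invariant factors of ∂_1 are all 1, so H_0 ≅ Z.
  H_1: rank ker ∂_1 − rank ∂_2 = (18 − 6) − 12 = 0, and ∂_2 has invariant factor 2 > 1, so H_1 ≅ Z/2.
  H_2: rank ker ∂_2 − rank ∂_3 = (12 − 12) − 0 = 0, and there is no ∂_3, so H_2 ≅ 0.

H_0 ≅ Z,  H_1 ≅ Z/2,  H_2 = 0.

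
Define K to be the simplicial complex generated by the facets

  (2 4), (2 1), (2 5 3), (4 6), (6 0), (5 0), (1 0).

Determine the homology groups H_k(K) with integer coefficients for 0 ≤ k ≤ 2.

We work with the vertex ordering 0 < 1 < 2 < 3 < 4 < 5 < 6. The simplices of K, each written with vertices in increasing order, are:

  0-simplices (7): [0], [1], [2], [3], [4], [5], [6]
  1-simplices (9): [0,1], [0,5], [0,6], [1,2], [2,3], [2,4], [2,5], [3,5], [4,6]
  2-simplices (1): [2,3,5]

Hence C_0 ≅ Z^7, C_1 ≅ Z^9, C_2 ≅ Z^1.

The boundary map ∂_1: C_1 → C_0 is given by ∂[p,q] = [q] − [p].
The resulting 7×9 matrix has rank 6, and its Smith normal form has invariant factors (1,1,1,1,1,1).

The boundary map ∂_2: C_2 → C_1 acts by ∂[p,q,r] = [q,r] − [p,r] + [p,q]. For instance
  ∂[2,3,5] = [3,5] − [2,5] + [2,3].
The 9×1 boundary matrix has rank 1 and Smith normal form diag(1).

Now H_k = ker ∂_k / im ∂_{k+1}, so:

  H_0: rank C_0 − rank ∂_1 = 7 − 6 = 1, and the invariant factors of ∂_1 are all 1, so H_0 = Z.
  H_1: rank ker ∂_1 − rank ∂_2 = (9 − 6) − 1 = 2, and the invariant factors of ∂_2 are all 1, so H_1 = Z^2.
  H_2: rank ker ∂_2 − rank ∂_3 = (1 − 1) − 0 = 0, and there is no ∂_3, so H_2 = 0.

As a check, the Euler characteristic is 7 − 9 + 1 = -1, which agrees with 1 − 2 + 0 = -1.

H_0 ≅ Z,  H_1 ≅ Z^2,  H_2 = 0.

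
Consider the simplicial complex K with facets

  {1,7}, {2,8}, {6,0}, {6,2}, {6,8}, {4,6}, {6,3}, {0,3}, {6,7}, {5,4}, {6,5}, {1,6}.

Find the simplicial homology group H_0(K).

H_0 ≅ Z.

Order the vertices as 0 < 1 < 2 < 3 < 4 < 5 < 6 < 7 < 8. Listing each simplex with vertices in this order, K has dimension 1 with simplices:

  0-simplices (9): [0], [1], [2], [3], [4], [5], [6], [7], [8]
  1-simplices (12): [0,3], [0,6], [1,6], [1,7], [2,6], [2,8], [3,6], [4,5], [4,6], [5,6], [6,7], [6,8]

giving chain groups C_0 ≅ Z^9, C_1 ≅ Z^12.

Boundary ∂_1: C_1 → C_0 maps an edge to its endpoints' difference, ∂[p,q] = q − p. For instance
  ∂[6,7] = [7] − [6].
The resulting 9×12 matrix has rank 8, and its Smith normal form has invariant factors (1,1,1,1,1,1,1,1).

Computing H_k = (kernel of ∂_k) / (image of ∂_{k+1}):

  H_0: rank C_0 − rank ∂_1 = 9 − 8 = 1, and the invariant factors of ∂_1 are all 1, so H_0 ≅ Z.

(K is a triangulation of a wedge of 4 circles.)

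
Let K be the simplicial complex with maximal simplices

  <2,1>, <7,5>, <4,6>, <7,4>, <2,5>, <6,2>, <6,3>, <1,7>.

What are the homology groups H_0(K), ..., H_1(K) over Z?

H_0 = Z,  H_1 = Z^2.

K has 7 vertices, 8 edges.
rank ∂_0 = 0, rank ∂_1 = 6 ⇒ b_0 = 7 − 0 − 6 = 1; all invariant factors of ∂_1 are 1 so no torsion. So H_0 = Z.
rank ∂_1 = 6, rank ∂_2 = 0 ⇒ b_1 = 8 − 6 − 0 = 2. So H_1 = Z^2.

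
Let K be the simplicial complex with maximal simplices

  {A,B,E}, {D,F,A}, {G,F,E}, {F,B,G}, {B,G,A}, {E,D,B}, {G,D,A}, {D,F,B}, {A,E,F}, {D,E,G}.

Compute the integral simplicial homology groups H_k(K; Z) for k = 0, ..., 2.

H_0 = Z,  H_1 = Z/2Z,  H_2 = 0.

Fix the vertex order A < B < D < E < F < G and write every simplex with vertices in increasing order. Then dim K = 2 and the simplices of K are:

  0-simplices (6): A, B, D, E, F, G
  1-simplices (15): AB, AD, AE, AF, AG, BD, BE, BF, BG, DE, DF, DG, EF, EG, FG
  2-simplices (10): ABE, ABG, ADF, ADG, AEF, BDE, BDF, BFG, DEG, EFG

so the chain groups are C_0 ≅ Z^6, C_1 ≅ Z^15, C_2 ≅ Z^10.

The boundary map ∂_1: C_1 → C_0 maps an edge to its endpoints' difference, ∂[p,q] = q − p. For instance
  ∂BE = E − B.
As a 6×15 matrix over Z this has rank 5, with invariant factors (1,1,1,1,1).

∂_2: C_2 → C_1 sends each 2-simplex [p,q,r] to [q,r] − [p,r] + [p,q]. For instance
  ∂BDF = DF − BF + BD,
  ∂BDE = DE − BE + BD.
This gives a 15×10 integer matrix of rank 10; reducing to Smith normal form yields diagonal entries (1,1,1,1,1,1,1,1,1,2).

From H_k ≅ ker(∂_k) / im(∂_{k+1}) we obtain:

  H_0: rank C_0 − rank ∂_1 = 6 − 5 = 1, and the invariant factors of ∂_1 are all 1, so H_0 = Z.
  H_1: rank ker ∂_1 − rank ∂_2 = (15 − 5) − 10 = 0, and ∂_2 has invariant factor 2 > 1, so H_1 = Z/2Z.
  H_2: rank ker ∂_2 − rank ∂_3 = (10 − 10) − 0 = 0, and there is no ∂_3, so H_2 = 0.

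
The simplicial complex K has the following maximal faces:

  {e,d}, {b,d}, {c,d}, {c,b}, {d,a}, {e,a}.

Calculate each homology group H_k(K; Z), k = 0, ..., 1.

H_0 = Z,  H_1 = Z^2.

Take the total order a < b < c < d < e on the vertex set. Then K (dimension 1) consists of the simplices:

  0-simplices (5): a, b, c, d, e
  1-simplices (6): ad, ae, bc, bd, cd, de

so the chain groups are C_0 ≅ Z^5, C_1 ≅ Z^6.

Boundary ∂_1: C_1 → C_0 is given by ∂[p,q] = [q] − [p].
The 5×6 boundary matrix has rank 4 and Smith normal form diag(1,1,1,1).

Computing H_k = (kernel of ∂_k) / (image of ∂_{k+1}):

  H_0: rank C_0 − rank ∂_1 = 5 − 4 = 1, and the invariant factors of ∂_1 are all 1, so H_0 ≅ Z.
  H_1: rank ker ∂_1 − rank ∂_2 = (6 − 4) − 0 = 2, and there is no ∂_2, so H_1 ≅ Z^2.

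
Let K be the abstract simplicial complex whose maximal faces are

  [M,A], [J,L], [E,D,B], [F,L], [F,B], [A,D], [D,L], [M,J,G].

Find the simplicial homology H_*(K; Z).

H_0 = Z,  H_1 = Z^2,  H_2 = 0.

Order the vertices as A < B < D < E < F < G < J < L < M. Listing each simplex with vertices in this order, K has dimension 2 with simplices:

  0-simplices (9): A, B, D, E, F, G, J, L, M
  1-simplices (12): AD, AM, BD, BE, BF, DE, DL, FL, GJ, GM, JL, JM
  2-simplices (2): BDE, GJM

Hence C_0 ≅ Z^9, C_1 ≅ Z^12, C_2 ≅ Z^2.

The boundary map ∂_1: C_1 → C_0 sends each edge [p,q] (with p < q) to q − p. For instance
  ∂JL = L − J.
This gives a 9×12 integer matrix of rank 8; reducing to Smith normal form yields diagonal entries (1,1,1,1,1,1,1,1).

∂_2: C_2 → C_1 acts by ∂[p,q,r] = [q,r] − [p,r] + [p,q]. For instance
  ∂GJM = JM − GM + GJ,
  ∂BDE = DE − BE + BD.
As a 12×2 matrix over Z this has rank 2, with invariant factors (1,1).

From H_k ≅ ker(∂_k) / im(∂_{k+1}) we obtain:

  H_0: rank C_0 − rank ∂_1 = 9 − 8 = 1, and the invariant factors of ∂_1 are all 1, so H_0 ≅ Z.
  H_1: rank ker ∂_1 − rank ∂_2 = (12 − 8) − 2 = 2, and the invariant factors of ∂_2 are all 1, so H_1 ≅ Z^2.
  H_2: rank ker ∂_2 − rank ∂_3 = (2 − 2) − 0 = 0, and there is no ∂_3, so H_2 ≅ 0.

As a check, the Euler characteristic is 9 − 12 + 2 = -1, which agrees with 1 − 2 + 0 = -1.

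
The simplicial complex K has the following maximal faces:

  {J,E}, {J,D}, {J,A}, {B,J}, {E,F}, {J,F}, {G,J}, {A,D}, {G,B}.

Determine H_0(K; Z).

H_0 = Z.

K has 7 vertices, 9 edges.
rank ∂_0 = 0, rank ∂_1 = 6 ⇒ b_0 = 7 − 0 − 6 = 1; all invariant factors of ∂_1 are 1 so no torsion. So H_0 = Z.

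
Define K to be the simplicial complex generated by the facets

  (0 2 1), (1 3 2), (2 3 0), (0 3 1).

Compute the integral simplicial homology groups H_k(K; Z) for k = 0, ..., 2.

We work with the vertex ordering 0 < 1 < 2 < 3. The simplices of K, each written with vertices in increasing order, are:

  0-simplices (4): [0], [1], [2], [3]
  1-simplices (6): [0,1], [0,2], [0,3], [1,2], [1,3], [2,3]
  2-simplices (4): [0,1,2], [0,1,3], [0,2,3], [1,2,3]

so the chain groups are C_0 ≅ Z^4, C_1 ≅ Z^6, C_2 ≅ Z^4.

Boundary ∂_1: C_1 → C_0 maps an edge to its endpoints' difference, ∂[p,q] = q − p. For instance
  ∂[0,2] = [2] − [0].
As a 4×6 matrix over Z this has rank 3, with invariant factors (1,1,1).

∂_2: C_2 → C_1 maps a triangle to the signed sum of its edges. For instance
  ∂[1,2,3] = [2,3] − [1,3] + [1,2],
  ∂[0,1,2] = [1,2] − [0,2] + [0,1].
The resulting 6×4 matrix has rank 3, and its Smith normal form has invariant factors (1,1,1).

Reading off H_k = ker ∂_k / im ∂_{k+1}:

  H_0: rank C_0 − rank ∂_1 = 4 − 3 = 1, and the invariant factors of ∂_1 are all 1, so H_0 = Z.
  H_1: rank ker ∂_1 − rank ∂_2 = (6 − 3) − 3 = 0, and the invariant factors of ∂_2 are all 1, so H_1 = 0.
  H_2: rank ker ∂_2 − rank ∂_3 = (4 − 3) − 0 = 1, and there is no ∂_3, so H_2 = Z.

As a check, the Euler characteristic is 4 − 6 + 4 = 2, which agrees with 1 − 0 + 1 = 2.

H_0 = Z,  H_1 = 0,  H_2 = Z.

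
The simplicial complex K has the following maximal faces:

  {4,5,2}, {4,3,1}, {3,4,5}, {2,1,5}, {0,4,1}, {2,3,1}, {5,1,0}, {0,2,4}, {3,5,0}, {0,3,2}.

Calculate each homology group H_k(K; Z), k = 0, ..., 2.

K has 6 vertices, 15 edges, 10 triangles.
rank ∂_0 = 0, rank ∂_1 = 5 ⇒ b_0 = 6 − 0 − 5 = 1; all invariant factors of ∂_1 are 1 so no torsion. So H_0 ≅ Z.
rank ∂_1 = 5, rank ∂_2 = 10 ⇒ b_1 = 15 − 5 − 10 = 0; ∂_2 has invariant factor(s) [2] giving torsion. So H_1 ≅ Z/2.
rank ∂_2 = 10, rank ∂_3 = 0 ⇒ b_2 = 10 − 10 − 0 = 0. So H_2 ≅ 0.

H_0 = Z,  H_1 = Z/2,  H_2 = 0.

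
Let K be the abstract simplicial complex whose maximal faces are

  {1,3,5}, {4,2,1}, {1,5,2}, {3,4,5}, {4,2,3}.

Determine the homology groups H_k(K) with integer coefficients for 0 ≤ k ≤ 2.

Take the total order 1 < 2 < 3 < 4 < 5 on the vertex set. Then K (dimension 2) consists of the simplices:

  0-simplices (5): [1], [2], [3], [4], [5]
  1-simplices (10): [1,2], [1,3], [1,4], [1,5], [2,3], [2,4], [2,5], [3,4], [3,5], [4,5]
  2-simplices (5): [1,2,4], [1,2,5], [1,3,5], [2,3,4], [3,4,5]

giving chain groups C_0 ≅ Z^5, C_1 ≅ Z^10, C_2 ≅ Z^5.

The boundary map ∂_1: C_1 → C_0 maps an edge to its endpoints' difference, ∂[p,q] = q − p.
As a 5×10 matrix over Z this has rank 4, with invariant factors (1,1,1,1).

Boundary ∂_2: C_2 → C_1 maps a triangle to the signed sum of its edges. For instance
  ∂[1,2,5] = [2,5] − [1,5] + [1,2],
  ∂[1,3,5] = [3,5] − [1,5] + [1,3].
This gives a 10×5 integer matrix of rank 5; reducing to Smith normal form yields diagonal entries (1,1,1,1,1).

From H_k ≅ ker(∂_k) / im(∂_{k+1}) we obtain:

  H_0: rank C_0 − rank ∂_1 = 5 − 4 = 1, and the invariant factors of ∂_1 are all 1, so H_0 ≅ Z.
  H_1: rank ker ∂_1 − rank ∂_2 = (10 − 4) − 5 = 1, and the invariant factors of ∂_2 are all 1, so H_1 ≅ Z.
  H_2: rank ker ∂_2 − rank ∂_3 = (5 − 5) − 0 = 0, and there is no ∂_3, so H_2 ≅ 0.

As a check, the Euler characteristic is 5 − 10 + 5 = 0, which agrees with 1 − 1 + 0 = 0.

H_0 = Z,  H_1 = Z,  H_2 = 0.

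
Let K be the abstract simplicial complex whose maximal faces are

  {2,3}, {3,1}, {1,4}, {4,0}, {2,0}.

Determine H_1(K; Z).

K has 5 vertices, 5 edges.
rank ∂_1 = 4, rank ∂_2 = 0 ⇒ b_1 = 5 − 4 − 0 = 1. So H_1 = Z.

H_1 = Z.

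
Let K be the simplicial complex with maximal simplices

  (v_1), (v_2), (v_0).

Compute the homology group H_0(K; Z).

Take the total order v_0 < v_1 < v_2 on the vertex set. Then K (dimension 0) consists of the simplices:

  0-simplices (3): [v_0], [v_1], [v_2]

Hence C_0 ≅ Z^3.

Computing H_k = (kernel of ∂_k) / (image of ∂_{k+1}):

  H_0: rank C_0 − rank ∂_1 = 3 − 0 = 3, and there is no ∂_1, so H_0 ≅ Z^3.

(K is a triangulation of a set of 3 points.)

H_0 ≅ Z^3.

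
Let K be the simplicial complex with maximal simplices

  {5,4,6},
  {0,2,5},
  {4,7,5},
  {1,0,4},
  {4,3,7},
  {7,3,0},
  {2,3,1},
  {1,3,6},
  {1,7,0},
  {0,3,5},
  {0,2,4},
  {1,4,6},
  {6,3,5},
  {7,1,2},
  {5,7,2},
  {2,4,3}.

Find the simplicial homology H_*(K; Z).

Fix the vertex order 0 < 1 < 2 < 3 < 4 < 5 < 6 < 7 and write every simplex with vertices in increasing order. Then dim K = 2 and the simplices of K are:

  0-simplices (8): [0], [1], [2], [3], [4], [5], [6], [7]
  1-simplices (24): (24 of them)
  2-simplices (16): [0,1,4], [0,1,7], [0,2,4], [0,2,5], [0,3,5], [0,3,7], [1,2,3], [1,2,7], [1,3,6], [1,4,6], [2,3,4], [2,5,7], [3,4,7], [3,5,6], [4,5,6], [4,5,7]

giving chain groups C_0 ≅ Z^8, C_1 ≅ Z^24, C_2 ≅ Z^16.

The boundary map ∂_1: C_1 → C_0 maps an edge to its endpoints' difference, ∂[p,q] = q − p.
As a 8×24 matrix over Z this has rank 7, with invariant factors (1,1,1,1,1,1,1).

The boundary map ∂_2: C_2 → C_1 acts by ∂[p,q,r] = [q,r] − [p,r] + [p,q]. For instance
  ∂[3,5,6] = [5,6] − [3,6] + [3,5],
  ∂[0,1,7] = [1,7] − [0,7] + [0,1].
As a 24×16 matrix over Z this has rank 15, with invariant factors (1,1,1,1,1,1,1,1,1,1,1,1,1,1,1).

Now H_k = ker ∂_k / im ∂_{k+1}, so:

  H_0: rank C_0 − rank ∂_1 = 8 − 7 = 1, and the invariant factors of ∂_1 are all 1, so H_0 = Z.
  H_1: rank ker ∂_1 − rank ∂_2 = (24 − 7) − 15 = 2, and the invariant factors of ∂_2 are all 1, so H_1 = Z^2.
  H_2: rank ker ∂_2 − rank ∂_3 = (16 − 15) − 0 = 1, and there is no ∂_3, so H_2 = Z.

As a check, the Euler characteristic is 8 − 24 + 16 = 0, which agrees with 1 − 2 + 1 = 0.

H_0 ≅ Z,  H_1 ≅ Z^2,  H_2 ≅ Z.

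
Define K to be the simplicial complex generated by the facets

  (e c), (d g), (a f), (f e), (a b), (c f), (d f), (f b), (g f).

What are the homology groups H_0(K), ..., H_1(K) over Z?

Order the vertices as a < b < c < d < e < f < g. Listing each simplex with vertices in this order, K has dimension 1 with simplices:

  0-simplices (7): a, b, c, d, e, f, g
  1-simplices (9): ab, af, bf, ce, cf, df, dg, ef, fg

Hence C_0 ≅ Z^7, C_1 ≅ Z^9.

The boundary map ∂_1: C_1 → C_0 sends each edge [p,q] (with p < q) to q − p.
This gives a 7×9 integer matrix of rank 6; reducing to Smith normal form yields diagonal entries (1,1,1,1,1,1).

Now H_k = ker ∂_k / im ∂_{k+1}, so:

  H_0: rank C_0 − rank ∂_1 = 7 − 6 = 1, and the invariant factors of ∂_1 are all 1, so H_0 = Z.
  H_1: rank ker ∂_1 − rank ∂_2 = (9 − 6) − 0 = 3, and there is no ∂_2, so H_1 = Z^3.

As a check, the Euler characteristic is 7 − 9 = -2, which agrees with 1 − 3 = -2.
(K is a triangulation of a wedge of 3 circles.)

H_0 = Z,  H_1 = Z^3.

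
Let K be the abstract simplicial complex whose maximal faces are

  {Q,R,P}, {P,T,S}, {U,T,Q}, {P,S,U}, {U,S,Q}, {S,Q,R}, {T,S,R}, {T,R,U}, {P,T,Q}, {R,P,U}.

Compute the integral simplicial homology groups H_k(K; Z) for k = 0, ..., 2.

Fix the vertex order P < Q < R < S < T < U and write every simplex with vertices in increasing order. Then dim K = 2 and the simplices of K are:

  0-simplices (6): P, Q, R, S, T, U
  1-simplices (15): PQ, PR, PS, PT, PU, QR, QS, QT, QU, RS, RT, RU, ST, SU, TU
  2-simplices (10): PQR, PQT, PRU, PST, PSU, QRS, QSU, QTU, RST, RTU

Hence C_0 ≅ Z^6, C_1 ≅ Z^15, C_2 ≅ Z^10.

Boundary ∂_1: C_1 → C_0 is given by ∂[p,q] = [q] − [p]. For instance
  ∂PT = T − P.
The resulting 6×15 matrix has rank 5, and its Smith normal form has invariant factors (1,1,1,1,1).

∂_2: C_2 → C_1 maps a triangle to the signed sum of its edges. For instance
  ∂PQR = QR − PR + PQ,
  ∂QSU = SU − QU + QS.
The resulting 15×10 matrix has rank 10, and its Smith normal form has invariant factors (1,1,1,1,1,1,1,1,1,2).

Reading off H_k = ker ∂_k / im ∂_{k+1}:

  H_0: rank C_0 − rank ∂_1 = 6 − 5 = 1, and the invariant factors of ∂_1 are all 1, so H_0 ≅ Z.
  H_1: rank ker ∂_1 − rank ∂_2 = (15 − 5) − 10 = 0, and ∂_2 has invariant factor 2 > 1, so H_1 ≅ Z/2.
  H_2: rank ker ∂_2 − rank ∂_3 = (10 − 10) − 0 = 0, and there is no ∂_3, so H_2 ≅ 0.

As a check, the Euler characteristic is 6 − 15 + 10 = 1, which agrees with 1 − 0 + 0 = 1.
(K is a triangulation of the real projective plane RP^2.)

H_0 ≅ Z,  H_1 ≅ Z/2,  H_2 = 0.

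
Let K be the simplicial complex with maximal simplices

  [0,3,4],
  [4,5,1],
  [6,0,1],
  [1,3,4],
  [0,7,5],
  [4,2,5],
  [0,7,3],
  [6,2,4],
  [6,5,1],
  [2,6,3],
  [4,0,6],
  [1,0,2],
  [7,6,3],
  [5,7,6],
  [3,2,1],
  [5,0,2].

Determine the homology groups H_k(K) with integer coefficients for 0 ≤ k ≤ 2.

H_0 = Z,  H_1 = Z^2,  H_2 = Z.

We work with the vertex ordering 0 < 1 < 2 < 3 < 4 < 5 < 6 < 7. The simplices of K, each written with vertices in increasing order, are:

  0-simplices (8): [0], [1], [2], [3], [4], [5], [6], [7]
  1-simplices (24): (24 of them)
  2-simplices (16): [0,1,2], [0,1,6], [0,2,5], [0,3,4], [0,3,7], [0,4,6], [0,5,7], [1,2,3], [1,3,4], [1,4,5], [1,5,6], [2,3,6], [2,4,5], [2,4,6], [3,6,7], [5,6,7]

so the chain groups are C_0 ≅ Z^8, C_1 ≅ Z^24, C_2 ≅ Z^16.

∂_1: C_1 → C_0 maps an edge to its endpoints' difference, ∂[p,q] = q − p.
This gives a 8×24 integer matrix of rank 7; reducing to Smith normal form yields diagonal entries (1,1,1,1,1,1,1).

∂_2: C_2 → C_1 maps a triangle to the signed sum of its edges. For instance
  ∂[0,3,7] = [3,7] − [0,7] + [0,3],
  ∂[5,6,7] = [6,7] − [5,7] + [5,6].
The 24×16 boundary matrix has rank 15 and Smith normal form diag(1,1,1,1,1,1,1,1,1,1,1,1,1,1,1).

Now H_k = ker ∂_k / im ∂_{k+1}, so:

  H_0: rank C_0 − rank ∂_1 = 8 − 7 = 1, and the invariant factors of ∂_1 are all 1, so H_0 ≅ Z.
  H_1: rank ker ∂_1 − rank ∂_2 = (24 − 7) − 15 = 2, and the invariant factors of ∂_2 are all 1, so H_1 ≅ Z^2.
  H_2: rank ker ∂_2 − rank ∂_3 = (16 − 15) − 0 = 1, and there is no ∂_3, so H_2 ≅ Z.

(K is a triangulation of the torus T^2.)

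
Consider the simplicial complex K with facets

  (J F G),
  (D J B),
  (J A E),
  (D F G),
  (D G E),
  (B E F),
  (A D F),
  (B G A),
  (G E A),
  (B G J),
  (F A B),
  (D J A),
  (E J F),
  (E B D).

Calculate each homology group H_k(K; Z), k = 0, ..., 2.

H_0 = Z,  H_1 = Z^2,  H_2 = Z.

Order the vertices as A < B < D < E < F < G < J. Listing each simplex with vertices in this order, K has dimension 2 with simplices:

  0-simplices (7): A, B, D, E, F, G, J
  1-simplices (21): AB, AD, AE, AF, AG, AJ, BD, BE, BF, BG, BJ, DE, DF, DG, DJ, EF, EG, EJ, FG, FJ, GJ
  2-simplices (14): ABF, ABG, ADF, ADJ, AEG, AEJ, BDE, BDJ, BEF, BGJ, DEG, DFG, EFJ, FGJ

giving chain groups C_0 ≅ Z^7, C_1 ≅ Z^21, C_2 ≅ Z^14.

∂_1: C_1 → C_0 is given by ∂[p,q] = [q] − [p]. For instance
  ∂AF = F − A.
This gives a 7×21 integer matrix of rank 6; reducing to Smith normal form yields diagonal entries (1,1,1,1,1,1).

∂_2: C_2 → C_1 maps a triangle to the signed sum of its edges. For instance
  ∂AEG = EG − AG + AE,
  ∂DEG = EG − DG + DE.
This gives a 21×14 integer matrix of rank 13; reducing to Smith normal form yields diagonal entries (1,1,1,1,1,1,1,1,1,1,1,1,1).

Computing H_k = (kernel of ∂_k) / (image of ∂_{k+1}):

  H_0: rank C_0 − rank ∂_1 = 7 − 6 = 1, and the invariant factors of ∂_1 are all 1, so H_0 ≅ Z.
  H_1: rank ker ∂_1 − rank ∂_2 = (21 − 6) − 13 = 2, and the invariant factors of ∂_2 are all 1, so H_1 ≅ Z^2.
  H_2: rank ker ∂_2 − rank ∂_3 = (14 − 13) − 0 = 1, and there is no ∂_3, so H_2 ≅ Z.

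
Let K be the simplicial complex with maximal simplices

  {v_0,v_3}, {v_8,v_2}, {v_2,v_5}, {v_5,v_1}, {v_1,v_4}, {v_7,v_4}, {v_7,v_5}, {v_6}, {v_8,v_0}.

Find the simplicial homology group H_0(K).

Fix the vertex order v_0 < v_1 < v_2 < v_3 < v_4 < v_5 < v_6 < v_7 < v_8 and write every simplex with vertices in increasing order. Then dim K = 1 and the simplices of K are:

  0-simplices (9): [v_0], [v_1], [v_2], [v_3], [v_4], [v_5], [v_6], [v_7], [v_8]
  1-simplices (8): [v_0,v_3], [v_0,v_8], [v_1,v_4], [v_1,v_5], [v_2,v_5], [v_2,v_8], [v_4,v_7], [v_5,v_7]

giving chain groups C_0 ≅ Z^9, C_1 ≅ Z^8.

The boundary map ∂_1: C_1 → C_0 is given by ∂[p,q] = [q] − [p].
The resulting 9×8 matrix has rank 7, and its Smith normal form has invariant factors (1,1,1,1,1,1,1).

Reading off H_k = ker ∂_k / im ∂_{k+1}:

  H_0: rank C_0 − rank ∂_1 = 9 − 7 = 2, and the invariant factors of ∂_1 are all 1, so H_0 ≅ Z^2.

H_0 ≅ Z^2.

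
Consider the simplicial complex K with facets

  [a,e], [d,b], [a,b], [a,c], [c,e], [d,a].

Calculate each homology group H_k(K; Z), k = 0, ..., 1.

H_0 ≅ Z,  H_1 ≅ Z^2.

Take the total order a < b < c < d < e on the vertex set. Then K (dimension 1) consists of the simplices:

  0-simplices (5): a, b, c, d, e
  1-simplices (6): ab, ac, ad, ae, bd, ce

so the chain groups are C_0 ≅ Z^5, C_1 ≅ Z^6.

∂_1: C_1 → C_0 is given by ∂[p,q] = [q] − [p]. For instance
  ∂ad = d − a.
This gives a 5×6 integer matrix of rank 4; reducing to Smith normal form yields diagonal entries (1,1,1,1).

From H_k ≅ ker(∂_k) / im(∂_{k+1}) we obtain:

  H_0: rank C_0 − rank ∂_1 = 5 − 4 = 1, and the invariant factors of ∂_1 are all 1, so H_0 = Z.
  H_1: rank ker ∂_1 − rank ∂_2 = (6 − 4) − 0 = 2, and there is no ∂_2, so H_1 = Z^2.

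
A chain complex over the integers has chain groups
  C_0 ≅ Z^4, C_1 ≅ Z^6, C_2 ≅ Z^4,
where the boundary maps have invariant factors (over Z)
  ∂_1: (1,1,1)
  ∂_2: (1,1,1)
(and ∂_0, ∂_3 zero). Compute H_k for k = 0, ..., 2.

H_0 = Z,  H_1 = 0,  H_2 = Z.

H_0: b_0 = 4 − 0 − 3 = 1; torsion from ∂_1 factors > 1: none. So H_0 = Z.
H_1: b_1 = 6 − 3 − 3 = 0; torsion from ∂_2 factors > 1: none. So H_1 = 0.
H_2: b_2 = 4 − 3 − 0 = 1; torsion from ∂_3 factors > 1: none. So H_2 = Z.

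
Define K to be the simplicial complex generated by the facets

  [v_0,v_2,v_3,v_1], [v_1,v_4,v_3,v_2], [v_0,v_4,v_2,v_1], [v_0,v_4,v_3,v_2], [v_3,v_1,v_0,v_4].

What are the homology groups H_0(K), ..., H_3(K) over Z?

H_0 = Z,  H_1 = 0,  H_2 = 0,  H_3 = Z.

Take the total order v_0 < v_1 < v_2 < v_3 < v_4 on the vertex set. Then K (dimension 3) consists of the simplices:

  0-simplices (5): [v_0], [v_1], [v_2], [v_3], [v_4]
  1-simplices (10): [v_0,v_1], [v_0,v_2], [v_0,v_3], [v_0,v_4], [v_1,v_2], [v_1,v_3], [v_1,v_4], [v_2,v_3], [v_2,v_4], [v_3,v_4]
  2-simplices (10): [v_0,v_1,v_2], [v_0,v_1,v_3], [v_0,v_1,v_4], [v_0,v_2,v_3], [v_0,v_2,v_4], [v_0,v_3,v_4], [v_1,v_2,v_3], [v_1,v_2,v_4], [v_1,v_3,v_4], [v_2,v_3,v_4]
  3-simplices (5): [v_0,v_1,v_2,v_3], [v_0,v_1,v_2,v_4], [v_0,v_1,v_3,v_4], [v_0,v_2,v_3,v_4], [v_1,v_2,v_3,v_4]

Hence C_0 ≅ Z^5, C_1 ≅ Z^10, C_2 ≅ Z^10, C_3 ≅ Z^5.

The boundary map ∂_1: C_1 → C_0 maps an edge to its endpoints' difference, ∂[p,q] = q − p.
As a 5×10 matrix over Z this has rank 4, with invariant factors (1,1,1,1).

The boundary map ∂_2: C_2 → C_1 acts by ∂[p,q,r] = [q,r] − [p,r] + [p,q]. For instance
  ∂[v_1,v_3,v_4] = [v_3,v_4] − [v_1,v_4] + [v_1,v_3],
  ∂[v_0,v_1,v_3] = [v_1,v_3] − [v_0,v_3] + [v_0,v_1].
This gives a 10×10 integer matrix of rank 6; reducing to Smith normal form yields diagonal entries (1,1,1,1,1,1).

∂_3: C_3 → C_2 sends each 3-simplex σ to the alternating sum Σ_i (−1)^i (σ with its i-th vertex removed). For instance
  ∂[v_1,v_2,v_3,v_4] = [v_2,v_3,v_4] − [v_1,v_3,v_4] + [v_1,v_2,v_4] − [v_1,v_2,v_3],
  ∂[v_0,v_2,v_3,v_4] = [v_2,v_3,v_4] − [v_0,v_3,v_4] + [v_0,v_2,v_4] − [v_0,v_2,v_3].
The 10×5 boundary matrix has rank 4 and Smith normal form diag(1,1,1,1).

From H_k ≅ ker(∂_k) / im(∂_{k+1}) we obtain:

  H_0: rank C_0 − rank ∂_1 = 5 − 4 = 1, and the invariant factors of ∂_1 are all 1, so H_0 ≅ Z.
  H_1: rank ker ∂_1 − rank ∂_2 = (10 − 4) − 6 = 0, and the invariant factors of ∂_2 are all 1, so H_1 ≅ 0.
  H_2: rank ker ∂_2 − rank ∂_3 = (10 − 6) − 4 = 0, and the invariant factors of ∂_3 are all 1, so H_2 ≅ 0.
  H_3: rank ker ∂_3 − rank ∂_4 = (5 − 4) − 0 = 1, and there is no ∂_4, so H_3 ≅ Z.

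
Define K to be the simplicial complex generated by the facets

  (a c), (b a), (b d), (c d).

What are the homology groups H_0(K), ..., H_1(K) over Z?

Order the vertices as a < b < c < d. Listing each simplex with vertices in this order, K has dimension 1 with simplices:

  0-simplices (4): a, b, c, d
  1-simplices (4): ab, ac, bd, cd

so the chain groups are C_0 ≅ Z^4, C_1 ≅ Z^4.

Boundary ∂_1: C_1 → C_0 maps an edge to its endpoints' difference, ∂[p,q] = q − p.
The resulting 4×4 matrix has rank 3, and its Smith normal form has invariant factors (1,1,1).

Now H_k = ker ∂_k / im ∂_{k+1}, so:

  H_0: rank C_0 − rank ∂_1 = 4 − 3 = 1, and the invariant factors of ∂_1 are all 1, so H_0 = Z.
  H_1: rank ker ∂_1 − rank ∂_2 = (4 − 3) − 0 = 1, and there is no ∂_2, so H_1 = Z.

H_0 ≅ Z,  H_1 ≅ Z.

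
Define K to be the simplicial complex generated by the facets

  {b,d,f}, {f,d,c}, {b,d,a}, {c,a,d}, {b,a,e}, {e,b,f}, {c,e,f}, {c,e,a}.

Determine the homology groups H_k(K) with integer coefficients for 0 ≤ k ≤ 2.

H_0 = Z,  H_1 = 0,  H_2 = Z.

Order the vertices as a < b < c < d < e < f. Listing each simplex with vertices in this order, K has dimension 2 with simplices:

  0-simplices (6): a, b, c, d, e, f
  1-simplices (12): ab, ac, ad, ae, bd, be, bf, cd, ce, cf, df, ef
  2-simplices (8): abd, abe, acd, ace, bdf, bef, cdf, cef

Hence C_0 ≅ Z^6, C_1 ≅ Z^12, C_2 ≅ Z^8.

Boundary ∂_1: C_1 → C_0 maps an edge to its endpoints' difference, ∂[p,q] = q − p. For instance
  ∂ac = c − a.
The resulting 6×12 matrix has rank 5, and its Smith normal form has invariant factors (1,1,1,1,1).

Boundary ∂_2: C_2 → C_1 maps a triangle to the signed sum of its edges. For instance
  ∂ace = ce − ae + ac,
  ∂abd = bd − ad + ab.
The 12×8 boundary matrix has rank 7 and Smith normal form diag(1,1,1,1,1,1,1).

Now H_k = ker ∂_k / im ∂_{k+1}, so:

  H_0: rank C_0 − rank ∂_1 = 6 − 5 = 1, and the invariant factors of ∂_1 are all 1, so H_0 ≅ Z.
  H_1: rank ker ∂_1 − rank ∂_2 = (12 − 5) − 7 = 0, and the invariant factors of ∂_2 are all 1, so H_1 ≅ 0.
  H_2: rank ker ∂_2 − rank ∂_3 = (8 − 7) − 0 = 1, and there is no ∂_3, so H_2 ≅ Z.

As a check, the Euler characteristic is 6 − 12 + 8 = 2, which agrees with 1 − 0 + 1 = 2.
(K is a triangulation of the 2-sphere S^2.)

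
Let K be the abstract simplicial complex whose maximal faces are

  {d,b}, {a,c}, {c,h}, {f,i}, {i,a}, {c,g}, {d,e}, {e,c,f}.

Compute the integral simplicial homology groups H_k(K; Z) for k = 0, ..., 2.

Order the vertices as a < b < c < d < e < f < g < h < i. Listing each simplex with vertices in this order, K has dimension 2 with simplices:

  0-simplices (9): a, b, c, d, e, f, g, h, i
  1-simplices (10): ac, ai, bd, ce, cf, cg, ch, de, ef, fi
  2-simplices (1): cef

giving chain groups C_0 ≅ Z^9, C_1 ≅ Z^10, C_2 ≅ Z^1.

Boundary ∂_1: C_1 → C_0 sends each edge [p,q] (with p < q) to q − p. For instance
  ∂ce = e − c.
As a 9×10 matrix over Z this has rank 8, with invariant factors (1,1,1,1,1,1,1,1).

The boundary map ∂_2: C_2 → C_1 acts by ∂[p,q,r] = [q,r] − [p,r] + [p,q]. For instance
  ∂cef = ef − cf + ce.
The 10×1 boundary matrix has rank 1 and Smith normal form diag(1).

Now H_k = ker ∂_k / im ∂_{k+1}, so:

  H_0: rank C_0 − rank ∂_1 = 9 − 8 = 1, and the invariant factors of ∂_1 are all 1, so H_0 ≅ Z.
  H_1: rank ker ∂_1 − rank ∂_2 = (10 − 8) − 1 = 1, and the invariant factors of ∂_2 are all 1, so H_1 ≅ Z.
  H_2: rank ker ∂_2 − rank ∂_3 = (1 − 1) − 0 = 0, and there is no ∂_3, so H_2 ≅ 0.

H_0 ≅ Z,  H_1 ≅ Z,  H_2 = 0.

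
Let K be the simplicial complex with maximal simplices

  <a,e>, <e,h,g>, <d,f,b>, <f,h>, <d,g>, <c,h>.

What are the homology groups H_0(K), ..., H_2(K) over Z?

Fix the vertex order a < b < c < d < e < f < g < h and write every simplex with vertices in increasing order. Then dim K = 2 and the simplices of K are:

  0-simplices (8): a, b, c, d, e, f, g, h
  1-simplices (10): ae, bd, bf, ch, df, dg, eg, eh, fh, gh
  2-simplices (2): bdf, egh

Hence C_0 ≅ Z^8, C_1 ≅ Z^10, C_2 ≅ Z^2.

The boundary map ∂_1: C_1 → C_0 maps an edge to its endpoints' difference, ∂[p,q] = q − p. For instance
  ∂eg = g − e.
This gives a 8×10 integer matrix of rank 7; reducing to Smith normal form yields diagonal entries (1,1,1,1,1,1,1).

∂_2: C_2 → C_1 acts by ∂[p,q,r] = [q,r] − [p,r] + [p,q]. For instance
  ∂bdf = df − bf + bd,
  ∂egh = gh − eh + eg.
The resulting 10×2 matrix has rank 2, and its Smith normal form has invariant factors (1,1).

From H_k ≅ ker(∂_k) / im(∂_{k+1}) we obtain:

  H_0: rank C_0 − rank ∂_1 = 8 − 7 = 1, and the invariant factors of ∂_1 are all 1, so H_0 = Z.
  H_1: rank ker ∂_1 − rank ∂_2 = (10 − 7) − 2 = 1, and the invariant factors of ∂_2 are all 1, so H_1 = Z.
  H_2: rank ker ∂_2 − rank ∂_3 = (2 − 2) − 0 = 0, and there is no ∂_3, so H_2 = 0.

As a check, the Euler characteristic is 8 − 10 + 2 = 0, which agrees with 1 − 1 + 0 = 0.

H_0 ≅ Z,  H_1 ≅ Z,  H_2 = 0.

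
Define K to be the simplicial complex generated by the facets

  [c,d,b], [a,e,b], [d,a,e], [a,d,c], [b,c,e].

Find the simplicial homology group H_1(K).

H_1 ≅ Z.

Fix the vertex order a < b < c < d < e and write every simplex with vertices in increasing order. Then dim K = 2 and the simplices of K are:

  0-simplices (5): a, b, c, d, e
  1-simplices (10): ab, ac, ad, ae, bc, bd, be, cd, ce, de
  2-simplices (5): abe, acd, ade, bcd, bce

giving chain groups C_0 ≅ Z^5, C_1 ≅ Z^10, C_2 ≅ Z^5.

The boundary map ∂_1: C_1 → C_0 maps an edge to its endpoints' difference, ∂[p,q] = q − p.
As a 5×10 matrix over Z this has rank 4, with invariant factors (1,1,1,1).

Boundary ∂_2: C_2 → C_1 sends each 2-simplex [p,q,r] to [q,r] − [p,r] + [p,q]. For instance
  ∂abe = be − ae + ab,
  ∂acd = cd − ad + ac.
This gives a 10×5 integer matrix of rank 5; reducing to Smith normal form yields diagonal entries (1,1,1,1,1).

Computing H_k = (kernel of ∂_k) / (image of ∂_{k+1}):

  H_1: rank ker ∂_1 − rank ∂_2 = (10 − 4) − 5 = 1, and the invariant factors of ∂_2 are all 1, so H_1 ≅ Z.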